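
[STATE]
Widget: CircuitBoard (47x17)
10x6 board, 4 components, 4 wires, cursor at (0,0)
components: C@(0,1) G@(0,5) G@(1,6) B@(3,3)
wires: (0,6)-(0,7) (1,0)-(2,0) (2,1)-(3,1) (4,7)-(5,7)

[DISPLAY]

   0 1 2 3 4 5 6 7 8 9                         
0  [.]  C               G   · ─ ·              
                                               
1   ·                       G                  
    │                                          
2   ·   ·                                      
        │                                      
3       ·       B                              
                                               
4                               ·              
                                │              
5                               ·              
Cursor: (0,0)                                  
                                               
                                               
                                               
                                               


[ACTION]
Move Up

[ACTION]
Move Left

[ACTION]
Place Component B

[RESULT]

   0 1 2 3 4 5 6 7 8 9                         
0  [B]  C               G   · ─ ·              
                                               
1   ·                       G                  
    │                                          
2   ·   ·                                      
        │                                      
3       ·       B                              
                                               
4                               ·              
                                │              
5                               ·              
Cursor: (0,0)                                  
                                               
                                               
                                               
                                               


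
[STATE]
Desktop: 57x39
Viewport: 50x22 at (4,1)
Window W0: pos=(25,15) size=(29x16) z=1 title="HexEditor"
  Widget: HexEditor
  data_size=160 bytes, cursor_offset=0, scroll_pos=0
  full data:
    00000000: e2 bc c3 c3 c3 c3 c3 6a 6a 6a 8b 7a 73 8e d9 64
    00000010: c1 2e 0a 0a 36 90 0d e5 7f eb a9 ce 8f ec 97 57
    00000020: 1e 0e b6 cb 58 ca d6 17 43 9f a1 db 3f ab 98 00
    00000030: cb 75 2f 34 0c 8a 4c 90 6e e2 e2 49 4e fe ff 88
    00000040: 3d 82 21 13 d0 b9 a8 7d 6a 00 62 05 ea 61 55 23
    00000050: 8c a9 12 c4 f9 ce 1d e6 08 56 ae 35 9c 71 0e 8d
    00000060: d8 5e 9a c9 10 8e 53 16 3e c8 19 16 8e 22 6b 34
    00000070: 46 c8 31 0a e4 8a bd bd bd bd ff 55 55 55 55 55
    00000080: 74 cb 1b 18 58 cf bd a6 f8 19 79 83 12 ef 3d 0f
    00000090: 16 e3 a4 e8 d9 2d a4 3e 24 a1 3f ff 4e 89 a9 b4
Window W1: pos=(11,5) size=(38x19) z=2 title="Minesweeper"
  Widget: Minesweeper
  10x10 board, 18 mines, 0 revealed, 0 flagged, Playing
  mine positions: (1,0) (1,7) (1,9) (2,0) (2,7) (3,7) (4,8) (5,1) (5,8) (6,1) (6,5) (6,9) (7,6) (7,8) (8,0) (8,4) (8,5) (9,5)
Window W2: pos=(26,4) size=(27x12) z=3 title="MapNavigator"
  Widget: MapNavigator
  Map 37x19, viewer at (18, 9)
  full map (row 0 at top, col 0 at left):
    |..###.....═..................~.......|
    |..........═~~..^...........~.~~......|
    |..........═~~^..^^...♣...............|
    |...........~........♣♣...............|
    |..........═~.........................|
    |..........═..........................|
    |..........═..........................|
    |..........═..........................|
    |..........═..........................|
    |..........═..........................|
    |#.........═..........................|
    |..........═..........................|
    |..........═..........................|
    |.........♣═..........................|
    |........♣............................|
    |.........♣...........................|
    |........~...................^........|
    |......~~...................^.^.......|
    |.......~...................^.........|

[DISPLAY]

                                                  
                                                  
                                                  
                      ┏━━━━━━━━━━━━━━━━━━━━━━━━━┓ 
       ┏━━━━━━━━━━━━━━┃ MapNavigator            ┃ 
       ┃ Minesweeper  ┠─────────────────────────┨ 
       ┠──────────────┃....═....................┃ 
       ┃■■■■■■■■■■    ┃....═....................┃ 
       ┃■■■■■■■■■■    ┃....═....................┃ 
       ┃■■■■■■■■■■    ┃....═....................┃ 
       ┃■■■■■■■■■■    ┃....═.......@............┃ 
       ┃■■■■■■■■■■    ┃....═....................┃ 
       ┃■■■■■■■■■■    ┃....═....................┃ 
       ┃■■■■■■■■■■    ┃....═....................┃ 
       ┃■■■■■■■■■■    ┗━━━━━━━━━━━━━━━━━━━━━━━━━┛┓
       ┃■■■■■■■■■■                          ┃    ┃
       ┃■■■■■■■■■■                          ┃────┨
       ┃                                    ┃3 c3┃
       ┃                                    ┃6 90┃
       ┃                                    ┃8 ca┃
       ┃                                    ┃c 8a┃
       ┃                                    ┃0 b9┃


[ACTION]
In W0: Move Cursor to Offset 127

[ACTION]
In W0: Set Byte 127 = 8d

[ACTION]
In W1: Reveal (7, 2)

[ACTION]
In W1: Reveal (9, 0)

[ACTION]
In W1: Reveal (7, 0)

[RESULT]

                                                  
                                                  
                                                  
                      ┏━━━━━━━━━━━━━━━━━━━━━━━━━┓ 
       ┏━━━━━━━━━━━━━━┃ MapNavigator            ┃ 
       ┃ Minesweeper  ┠─────────────────────────┨ 
       ┠──────────────┃....═....................┃ 
       ┃■■■■■■■■■■    ┃....═....................┃ 
       ┃■■■■■■■■■■    ┃....═....................┃ 
       ┃■■■■■■■■■■    ┃....═....................┃ 
       ┃■■■■■■■■■■    ┃....═.......@............┃ 
       ┃■■■■■■■■■■    ┃....═....................┃ 
       ┃■■■■■■■■■■    ┃....═....................┃ 
       ┃■■■■■■■■■■    ┃....═....................┃ 
       ┃2■1■■■■■■■    ┗━━━━━━━━━━━━━━━━━━━━━━━━━┛┓
       ┃■■■■■■■■■■                          ┃    ┃
       ┃1■■■■■■■■■                          ┃────┨
       ┃                                    ┃3 c3┃
       ┃                                    ┃6 90┃
       ┃                                    ┃8 ca┃
       ┃                                    ┃c 8a┃
       ┃                                    ┃0 b9┃


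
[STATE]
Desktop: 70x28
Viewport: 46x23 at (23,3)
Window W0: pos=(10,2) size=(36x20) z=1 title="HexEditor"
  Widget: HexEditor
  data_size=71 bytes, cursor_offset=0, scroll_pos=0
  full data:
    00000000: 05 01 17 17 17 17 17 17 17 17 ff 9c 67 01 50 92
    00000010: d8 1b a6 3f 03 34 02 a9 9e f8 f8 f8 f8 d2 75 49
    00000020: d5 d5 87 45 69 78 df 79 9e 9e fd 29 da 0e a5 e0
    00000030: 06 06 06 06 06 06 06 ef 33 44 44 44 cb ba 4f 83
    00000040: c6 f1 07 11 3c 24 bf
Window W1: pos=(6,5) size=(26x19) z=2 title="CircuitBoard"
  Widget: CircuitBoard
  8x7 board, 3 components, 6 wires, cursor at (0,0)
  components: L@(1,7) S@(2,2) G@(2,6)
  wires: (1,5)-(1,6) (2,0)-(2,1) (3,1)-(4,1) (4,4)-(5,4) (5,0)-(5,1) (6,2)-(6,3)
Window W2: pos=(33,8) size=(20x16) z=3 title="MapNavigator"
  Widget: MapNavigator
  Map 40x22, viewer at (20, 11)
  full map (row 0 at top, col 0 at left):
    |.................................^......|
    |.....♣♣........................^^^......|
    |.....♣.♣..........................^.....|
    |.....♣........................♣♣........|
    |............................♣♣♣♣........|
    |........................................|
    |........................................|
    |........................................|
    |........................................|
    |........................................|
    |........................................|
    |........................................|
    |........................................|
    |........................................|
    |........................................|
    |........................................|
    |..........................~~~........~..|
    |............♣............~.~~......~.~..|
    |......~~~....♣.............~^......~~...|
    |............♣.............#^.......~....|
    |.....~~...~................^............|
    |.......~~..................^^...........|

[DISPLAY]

                      ┃                       
──────────────────────┨                       
━━━━━━━━┓ 17 17 17 17 ┃                       
        ┃ 03 34 02 a9 ┃                       
────────┨ 69 78 df 79 ┃                       
 7      ┃ ┏━━━━━━━━━━━━━━━━━━┓                
        ┃ ┃ MapNavigator     ┃                
        ┃ ┠──────────────────┨                
        ┃ ┃..................┃                
        ┃ ┃..................┃                
        ┃ ┃..................┃                
        ┃ ┃..................┃                
        ┃ ┃..................┃                
        ┃ ┃..................┃                
    ·   ┃ ┃.........@........┃                
    │   ┃ ┃..................┃                
    ·   ┃ ┃..................┃                
        ┃ ┃..................┃                
·       ┃━┃..................┃                
        ┃ ┃...............~~~┃                
━━━━━━━━┛ ┗━━━━━━━━━━━━━━━━━━┛                
                                              
                                              


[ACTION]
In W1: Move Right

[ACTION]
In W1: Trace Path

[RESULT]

                      ┃                       
──────────────────────┨                       
━━━━━━━━┓ 17 17 17 17 ┃                       
        ┃ 03 34 02 a9 ┃                       
────────┨ 69 78 df 79 ┃                       
 7      ┃ ┏━━━━━━━━━━━━━━━━━━┓                
        ┃ ┃ MapNavigator     ┃                
        ┃ ┠──────────────────┨                
        ┃ ┃..................┃                
        ┃ ┃..................┃                
        ┃ ┃..................┃                
        ┃ ┃..................┃                
        ┃ ┃..................┃                
        ┃ ┃..................┃                
    ·   ┃ ┃.........@........┃                
    │   ┃ ┃..................┃                
    ·   ┃ ┃..................┃                
        ┃ ┃..................┃                
·       ┃━┃..................┃                
race: No┃ ┃...............~~~┃                
━━━━━━━━┛ ┗━━━━━━━━━━━━━━━━━━┛                
                                              
                                              


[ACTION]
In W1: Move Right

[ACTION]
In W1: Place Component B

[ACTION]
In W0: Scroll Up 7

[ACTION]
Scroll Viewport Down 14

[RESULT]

━━━━━━━━┓ 17 17 17 17 ┃                       
        ┃ 03 34 02 a9 ┃                       
────────┨ 69 78 df 79 ┃                       
 7      ┃ ┏━━━━━━━━━━━━━━━━━━┓                
        ┃ ┃ MapNavigator     ┃                
        ┃ ┠──────────────────┨                
        ┃ ┃..................┃                
        ┃ ┃..................┃                
        ┃ ┃..................┃                
        ┃ ┃..................┃                
        ┃ ┃..................┃                
        ┃ ┃..................┃                
    ·   ┃ ┃.........@........┃                
    │   ┃ ┃..................┃                
    ·   ┃ ┃..................┃                
        ┃ ┃..................┃                
·       ┃━┃..................┃                
race: No┃ ┃...............~~~┃                
━━━━━━━━┛ ┗━━━━━━━━━━━━━━━━━━┛                
                                              
                                              
                                              
                                              


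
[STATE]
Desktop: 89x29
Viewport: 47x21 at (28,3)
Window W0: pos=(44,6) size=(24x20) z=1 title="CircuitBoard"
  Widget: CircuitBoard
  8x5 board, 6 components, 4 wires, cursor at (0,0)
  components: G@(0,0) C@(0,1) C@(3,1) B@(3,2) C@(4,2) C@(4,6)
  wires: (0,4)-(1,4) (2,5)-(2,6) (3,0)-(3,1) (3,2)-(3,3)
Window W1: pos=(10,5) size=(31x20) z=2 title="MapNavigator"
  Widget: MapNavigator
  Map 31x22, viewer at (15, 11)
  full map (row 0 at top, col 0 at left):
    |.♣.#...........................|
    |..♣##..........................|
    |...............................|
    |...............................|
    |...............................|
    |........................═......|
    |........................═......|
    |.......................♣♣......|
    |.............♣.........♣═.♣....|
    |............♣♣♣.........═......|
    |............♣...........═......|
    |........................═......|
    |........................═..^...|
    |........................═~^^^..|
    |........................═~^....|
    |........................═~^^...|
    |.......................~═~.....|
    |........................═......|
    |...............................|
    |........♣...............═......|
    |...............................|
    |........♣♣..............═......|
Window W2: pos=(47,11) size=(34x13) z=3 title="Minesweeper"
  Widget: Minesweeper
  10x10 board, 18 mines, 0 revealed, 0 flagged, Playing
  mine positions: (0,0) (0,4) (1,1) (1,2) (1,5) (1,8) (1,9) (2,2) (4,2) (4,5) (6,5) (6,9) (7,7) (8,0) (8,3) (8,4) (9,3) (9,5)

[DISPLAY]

                                               
                                               
━━━━━━━━━━━━┓                                  
            ┃   ┏━━━━━━━━━━━━━━━━━━━━━━┓       
────────────┨   ┃ CircuitBoard         ┃       
............┃   ┠──────────────────────┨       
............┃   ┃   0 1 2 3 4 5 6 7    ┃       
......═.....┃   ┃0  [G]  C           · ┃       
......═.....┃   ┃  ┏━━━━━━━━━━━━━━━━━━━━━━━━━━━
.....♣♣.....┃   ┃1 ┃ Minesweeper               
.....♣═.♣...┃   ┃  ┠───────────────────────────
......═.....┃   ┃2 ┃■■■■■■■■■■                 
......═.....┃   ┃  ┃■■■■■■■■■■                 
......═.....┃   ┃3 ┃■■■■■■■■■■                 
......═..^..┃   ┃  ┃■■■■■■■■■■                 
......═~^^^.┃   ┃4 ┃■■■■■■■■■■                 
......═~^...┃   ┃Cu┃■■■■■■■■■■                 
......═~^^..┃   ┃  ┃■■■■■■■■■■                 
.....~═~....┃   ┃  ┃■■■■■■■■■■                 
......═.....┃   ┃  ┃■■■■■■■■■■                 
............┃   ┃  ┗━━━━━━━━━━━━━━━━━━━━━━━━━━━


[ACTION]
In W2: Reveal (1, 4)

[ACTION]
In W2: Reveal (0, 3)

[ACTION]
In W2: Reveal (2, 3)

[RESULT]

                                               
                                               
━━━━━━━━━━━━┓                                  
            ┃   ┏━━━━━━━━━━━━━━━━━━━━━━┓       
────────────┨   ┃ CircuitBoard         ┃       
............┃   ┠──────────────────────┨       
............┃   ┃   0 1 2 3 4 5 6 7    ┃       
......═.....┃   ┃0  [G]  C           · ┃       
......═.....┃   ┃  ┏━━━━━━━━━━━━━━━━━━━━━━━━━━━
.....♣♣.....┃   ┃1 ┃ Minesweeper               
.....♣═.♣...┃   ┃  ┠───────────────────────────
......═.....┃   ┃2 ┃■■■2■■■■■■                 
......═.....┃   ┃  ┃■■■■2■■■■■                 
......═.....┃   ┃3 ┃■■■2■■■■■■                 
......═..^..┃   ┃  ┃■■■■■■■■■■                 
......═~^^^.┃   ┃4 ┃■■■■■■■■■■                 
......═~^...┃   ┃Cu┃■■■■■■■■■■                 
......═~^^..┃   ┃  ┃■■■■■■■■■■                 
.....~═~....┃   ┃  ┃■■■■■■■■■■                 
......═.....┃   ┃  ┃■■■■■■■■■■                 
............┃   ┃  ┗━━━━━━━━━━━━━━━━━━━━━━━━━━━


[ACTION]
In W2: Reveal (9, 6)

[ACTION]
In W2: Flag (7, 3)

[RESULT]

                                               
                                               
━━━━━━━━━━━━┓                                  
            ┃   ┏━━━━━━━━━━━━━━━━━━━━━━┓       
────────────┨   ┃ CircuitBoard         ┃       
............┃   ┠──────────────────────┨       
............┃   ┃   0 1 2 3 4 5 6 7    ┃       
......═.....┃   ┃0  [G]  C           · ┃       
......═.....┃   ┃  ┏━━━━━━━━━━━━━━━━━━━━━━━━━━━
.....♣♣.....┃   ┃1 ┃ Minesweeper               
.....♣═.♣...┃   ┃  ┠───────────────────────────
......═.....┃   ┃2 ┃■■■2■■■■■■                 
......═.....┃   ┃  ┃■■■■2■■■■■                 
......═.....┃   ┃3 ┃■■■2■■■■■■                 
......═..^..┃   ┃  ┃■■■■■■■■■■                 
......═~^^^.┃   ┃4 ┃■■■■■■■■■■                 
......═~^...┃   ┃Cu┃■■■■■■■■■■                 
......═~^^..┃   ┃  ┃■■■■■■■■■■                 
.....~═~....┃   ┃  ┃■■■⚑■■■■■■                 
......═.....┃   ┃  ┃■■■■■■■■■■                 
............┃   ┃  ┗━━━━━━━━━━━━━━━━━━━━━━━━━━━


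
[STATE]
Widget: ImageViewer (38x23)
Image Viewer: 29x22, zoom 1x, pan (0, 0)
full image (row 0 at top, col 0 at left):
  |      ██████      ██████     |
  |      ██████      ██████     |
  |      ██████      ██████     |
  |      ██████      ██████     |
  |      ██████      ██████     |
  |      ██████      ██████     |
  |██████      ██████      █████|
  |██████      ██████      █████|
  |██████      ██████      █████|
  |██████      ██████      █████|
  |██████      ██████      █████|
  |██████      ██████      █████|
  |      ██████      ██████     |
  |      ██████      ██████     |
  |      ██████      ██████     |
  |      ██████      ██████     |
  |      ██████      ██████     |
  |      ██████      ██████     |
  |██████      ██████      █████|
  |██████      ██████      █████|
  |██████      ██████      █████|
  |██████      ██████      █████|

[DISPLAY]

      ██████      ██████              
      ██████      ██████              
      ██████      ██████              
      ██████      ██████              
      ██████      ██████              
      ██████      ██████              
██████      ██████      █████         
██████      ██████      █████         
██████      ██████      █████         
██████      ██████      █████         
██████      ██████      █████         
██████      ██████      █████         
      ██████      ██████              
      ██████      ██████              
      ██████      ██████              
      ██████      ██████              
      ██████      ██████              
      ██████      ██████              
██████      ██████      █████         
██████      ██████      █████         
██████      ██████      █████         
██████      ██████      █████         
                                      


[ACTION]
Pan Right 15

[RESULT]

   ██████                             
   ██████                             
   ██████                             
   ██████                             
   ██████                             
   ██████                             
███      █████                        
███      █████                        
███      █████                        
███      █████                        
███      █████                        
███      █████                        
   ██████                             
   ██████                             
   ██████                             
   ██████                             
   ██████                             
   ██████                             
███      █████                        
███      █████                        
███      █████                        
███      █████                        
                                      


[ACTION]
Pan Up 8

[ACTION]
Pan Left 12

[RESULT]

   ██████      ██████                 
   ██████      ██████                 
   ██████      ██████                 
   ██████      ██████                 
   ██████      ██████                 
   ██████      ██████                 
███      ██████      █████            
███      ██████      █████            
███      ██████      █████            
███      ██████      █████            
███      ██████      █████            
███      ██████      █████            
   ██████      ██████                 
   ██████      ██████                 
   ██████      ██████                 
   ██████      ██████                 
   ██████      ██████                 
   ██████      ██████                 
███      ██████      █████            
███      ██████      █████            
███      ██████      █████            
███      ██████      █████            
                                      


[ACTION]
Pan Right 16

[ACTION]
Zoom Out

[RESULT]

█████                                 
█████                                 
█████                                 
█████                                 
█████                                 
█████                                 
     █████                            
     █████                            
     █████                            
     █████                            
     █████                            
     █████                            
█████                                 
█████                                 
█████                                 
█████                                 
█████                                 
█████                                 
     █████                            
     █████                            
     █████                            
     █████                            
                                      


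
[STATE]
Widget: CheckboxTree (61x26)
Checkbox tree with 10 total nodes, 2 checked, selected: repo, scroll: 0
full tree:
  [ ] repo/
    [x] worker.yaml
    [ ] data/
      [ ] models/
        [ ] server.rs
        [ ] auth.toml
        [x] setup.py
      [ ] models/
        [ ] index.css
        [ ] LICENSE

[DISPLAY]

>[-] repo/                                                   
   [x] worker.yaml                                           
   [-] data/                                                 
     [-] models/                                             
       [ ] server.rs                                         
       [ ] auth.toml                                         
       [x] setup.py                                          
     [ ] models/                                             
       [ ] index.css                                         
       [ ] LICENSE                                           
                                                             
                                                             
                                                             
                                                             
                                                             
                                                             
                                                             
                                                             
                                                             
                                                             
                                                             
                                                             
                                                             
                                                             
                                                             
                                                             


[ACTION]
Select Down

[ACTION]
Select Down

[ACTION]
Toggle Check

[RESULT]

 [x] repo/                                                   
   [x] worker.yaml                                           
>  [x] data/                                                 
     [x] models/                                             
       [x] server.rs                                         
       [x] auth.toml                                         
       [x] setup.py                                          
     [x] models/                                             
       [x] index.css                                         
       [x] LICENSE                                           
                                                             
                                                             
                                                             
                                                             
                                                             
                                                             
                                                             
                                                             
                                                             
                                                             
                                                             
                                                             
                                                             
                                                             
                                                             
                                                             


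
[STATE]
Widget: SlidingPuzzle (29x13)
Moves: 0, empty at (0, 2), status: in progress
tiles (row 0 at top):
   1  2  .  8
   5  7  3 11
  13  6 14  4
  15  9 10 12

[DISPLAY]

┌────┬────┬────┬────┐        
│  1 │  2 │    │  8 │        
├────┼────┼────┼────┤        
│  5 │  7 │  3 │ 11 │        
├────┼────┼────┼────┤        
│ 13 │  6 │ 14 │  4 │        
├────┼────┼────┼────┤        
│ 15 │  9 │ 10 │ 12 │        
└────┴────┴────┴────┘        
Moves: 0                     
                             
                             
                             


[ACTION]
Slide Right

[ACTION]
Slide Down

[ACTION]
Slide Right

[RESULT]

┌────┬────┬────┬────┐        
│    │  1 │  2 │  8 │        
├────┼────┼────┼────┤        
│  5 │  7 │  3 │ 11 │        
├────┼────┼────┼────┤        
│ 13 │  6 │ 14 │  4 │        
├────┼────┼────┼────┤        
│ 15 │  9 │ 10 │ 12 │        
└────┴────┴────┴────┘        
Moves: 2                     
                             
                             
                             


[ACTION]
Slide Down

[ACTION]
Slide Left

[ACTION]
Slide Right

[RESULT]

┌────┬────┬────┬────┐        
│    │  1 │  2 │  8 │        
├────┼────┼────┼────┤        
│  5 │  7 │  3 │ 11 │        
├────┼────┼────┼────┤        
│ 13 │  6 │ 14 │  4 │        
├────┼────┼────┼────┤        
│ 15 │  9 │ 10 │ 12 │        
└────┴────┴────┴────┘        
Moves: 4                     
                             
                             
                             


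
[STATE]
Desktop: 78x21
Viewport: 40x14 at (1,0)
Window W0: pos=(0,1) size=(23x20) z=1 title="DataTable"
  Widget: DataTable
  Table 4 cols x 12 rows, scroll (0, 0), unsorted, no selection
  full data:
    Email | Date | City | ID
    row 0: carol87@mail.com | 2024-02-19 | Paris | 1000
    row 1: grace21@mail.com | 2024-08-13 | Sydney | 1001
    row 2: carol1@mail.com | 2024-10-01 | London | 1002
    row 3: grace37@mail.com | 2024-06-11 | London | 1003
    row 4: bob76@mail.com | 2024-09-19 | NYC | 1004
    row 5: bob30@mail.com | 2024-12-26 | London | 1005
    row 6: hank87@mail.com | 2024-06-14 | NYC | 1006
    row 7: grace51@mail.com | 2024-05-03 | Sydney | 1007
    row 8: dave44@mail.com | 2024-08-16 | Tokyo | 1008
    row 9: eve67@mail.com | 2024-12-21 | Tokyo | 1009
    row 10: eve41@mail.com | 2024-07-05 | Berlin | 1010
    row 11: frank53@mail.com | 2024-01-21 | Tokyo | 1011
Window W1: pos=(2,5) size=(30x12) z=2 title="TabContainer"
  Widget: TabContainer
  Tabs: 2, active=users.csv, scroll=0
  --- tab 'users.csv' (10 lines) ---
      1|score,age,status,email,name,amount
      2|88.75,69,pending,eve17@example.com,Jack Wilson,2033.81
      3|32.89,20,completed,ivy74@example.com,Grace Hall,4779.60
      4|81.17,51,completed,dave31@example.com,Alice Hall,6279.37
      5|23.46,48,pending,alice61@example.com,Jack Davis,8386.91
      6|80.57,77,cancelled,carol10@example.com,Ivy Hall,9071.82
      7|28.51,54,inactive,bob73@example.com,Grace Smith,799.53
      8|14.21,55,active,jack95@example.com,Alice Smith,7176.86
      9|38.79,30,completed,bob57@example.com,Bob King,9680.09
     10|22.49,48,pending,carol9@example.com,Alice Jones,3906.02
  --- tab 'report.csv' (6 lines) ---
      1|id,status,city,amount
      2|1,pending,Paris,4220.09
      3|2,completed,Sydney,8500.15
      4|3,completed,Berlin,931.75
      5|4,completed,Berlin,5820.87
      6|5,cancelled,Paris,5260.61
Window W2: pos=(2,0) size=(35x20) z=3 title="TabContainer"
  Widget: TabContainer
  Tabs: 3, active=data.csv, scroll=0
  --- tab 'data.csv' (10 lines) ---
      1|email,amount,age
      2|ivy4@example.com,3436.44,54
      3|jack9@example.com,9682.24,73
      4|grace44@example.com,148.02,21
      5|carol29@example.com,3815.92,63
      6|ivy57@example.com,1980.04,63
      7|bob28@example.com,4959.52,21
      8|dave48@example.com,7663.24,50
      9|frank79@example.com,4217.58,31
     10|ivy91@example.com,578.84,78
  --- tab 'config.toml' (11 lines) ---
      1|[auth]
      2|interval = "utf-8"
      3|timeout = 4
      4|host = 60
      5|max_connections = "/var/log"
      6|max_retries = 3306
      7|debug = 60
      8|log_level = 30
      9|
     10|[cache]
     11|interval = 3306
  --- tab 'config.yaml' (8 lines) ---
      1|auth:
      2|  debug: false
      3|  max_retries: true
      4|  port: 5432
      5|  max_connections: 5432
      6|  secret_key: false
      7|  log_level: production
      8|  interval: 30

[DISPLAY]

 ┏━━━━━━━━━━━━━━━━━━━━━━━━━━━━━━━━━┓    
━┃ TabContainer                    ┃    
 ┠─────────────────────────────────┨    
─┃[data.csv]│ config.toml │ config.┃    
E┃─────────────────────────────────┃    
─┃email,amount,age                 ┃    
c┃ivy4@example.com,3436.44,54      ┃    
g┃jack9@example.com,9682.24,73     ┃    
c┃grace44@example.com,148.02,21    ┃    
g┃carol29@example.com,3815.92,63   ┃    
b┃ivy57@example.com,1980.04,63     ┃    
b┃bob28@example.com,4959.52,21     ┃    
h┃dave48@example.com,7663.24,50    ┃    
g┃frank79@example.com,4217.58,31   ┃    


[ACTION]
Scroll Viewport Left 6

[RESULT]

  ┏━━━━━━━━━━━━━━━━━━━━━━━━━━━━━━━━━┓   
┏━┃ TabContainer                    ┃   
┃ ┠─────────────────────────────────┨   
┠─┃[data.csv]│ config.toml │ config.┃   
┃E┃─────────────────────────────────┃   
┃─┃email,amount,age                 ┃   
┃c┃ivy4@example.com,3436.44,54      ┃   
┃g┃jack9@example.com,9682.24,73     ┃   
┃c┃grace44@example.com,148.02,21    ┃   
┃g┃carol29@example.com,3815.92,63   ┃   
┃b┃ivy57@example.com,1980.04,63     ┃   
┃b┃bob28@example.com,4959.52,21     ┃   
┃h┃dave48@example.com,7663.24,50    ┃   
┃g┃frank79@example.com,4217.58,31   ┃   


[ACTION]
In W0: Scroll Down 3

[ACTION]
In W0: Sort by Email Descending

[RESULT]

  ┏━━━━━━━━━━━━━━━━━━━━━━━━━━━━━━━━━┓   
┏━┃ TabContainer                    ┃   
┃ ┠─────────────────────────────────┨   
┠─┃[data.csv]│ config.toml │ config.┃   
┃E┃─────────────────────────────────┃   
┃─┃email,amount,age                 ┃   
┃h┃ivy4@example.com,3436.44,54      ┃   
┃g┃jack9@example.com,9682.24,73     ┃   
┃g┃grace44@example.com,148.02,21    ┃   
┃g┃carol29@example.com,3815.92,63   ┃   
┃f┃ivy57@example.com,1980.04,63     ┃   
┃e┃bob28@example.com,4959.52,21     ┃   
┃e┃dave48@example.com,7663.24,50    ┃   
┃d┃frank79@example.com,4217.58,31   ┃   


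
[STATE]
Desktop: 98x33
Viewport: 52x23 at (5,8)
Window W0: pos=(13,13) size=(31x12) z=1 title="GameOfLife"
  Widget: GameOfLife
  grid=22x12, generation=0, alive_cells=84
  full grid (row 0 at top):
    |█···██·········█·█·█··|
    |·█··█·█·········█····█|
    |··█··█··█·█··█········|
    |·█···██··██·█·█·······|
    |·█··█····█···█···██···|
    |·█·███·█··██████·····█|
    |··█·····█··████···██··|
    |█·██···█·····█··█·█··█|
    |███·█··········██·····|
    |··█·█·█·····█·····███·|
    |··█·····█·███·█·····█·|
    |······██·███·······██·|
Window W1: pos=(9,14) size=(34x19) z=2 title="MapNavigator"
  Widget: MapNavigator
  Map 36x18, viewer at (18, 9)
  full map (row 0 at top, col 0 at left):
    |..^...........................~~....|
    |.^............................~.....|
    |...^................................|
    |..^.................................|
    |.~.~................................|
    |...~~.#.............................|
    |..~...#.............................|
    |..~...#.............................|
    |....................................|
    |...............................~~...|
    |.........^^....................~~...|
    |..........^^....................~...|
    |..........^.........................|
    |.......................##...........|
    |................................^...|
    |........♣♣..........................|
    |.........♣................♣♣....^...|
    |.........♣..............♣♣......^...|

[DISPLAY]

                                                    
                                                    
                                                    
                                                    
                                                    
        ┏━━━━━━━━━━━━━━━━━━━━━━━━━━━━━┓             
    ┏━━━━━━━━━━━━━━━━━━━━━━━━━━━━━━━━┓┃             
    ┃ MapNavigator                   ┃┨             
    ┠────────────────────────────────┨┃             
    ┃.^..............................┃┃             
    ┃^...............................┃┃             
    ┃.~..............................┃┃             
    ┃.~~.#...........................┃┃             
    ┃~...#...........................┃┃             
    ┃~...#...........................┃┃             
    ┃................................┃┃             
    ┃................@............~~.┃┛             
    ┃.......^^....................~~.┃              
    ┃........^^....................~.┃              
    ┃........^.......................┃              
    ┃.....................##.........┃              
    ┃..............................^.┃              
    ┃......♣♣........................┃              


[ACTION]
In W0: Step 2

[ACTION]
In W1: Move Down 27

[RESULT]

                                                    
                                                    
                                                    
                                                    
                                                    
        ┏━━━━━━━━━━━━━━━━━━━━━━━━━━━━━┓             
    ┏━━━━━━━━━━━━━━━━━━━━━━━━━━━━━━━━┓┃             
    ┃ MapNavigator                   ┃┨             
    ┠────────────────────────────────┨┃             
    ┃.......^^....................~~.┃┃             
    ┃........^^....................~.┃┃             
    ┃........^.......................┃┃             
    ┃.....................##.........┃┃             
    ┃..............................^.┃┃             
    ┃......♣♣........................┃┃             
    ┃.......♣................♣♣....^.┃┃             
    ┃.......♣........@.....♣♣......^.┃┛             
    ┃                                ┃              
    ┃                                ┃              
    ┃                                ┃              
    ┃                                ┃              
    ┃                                ┃              
    ┃                                ┃              


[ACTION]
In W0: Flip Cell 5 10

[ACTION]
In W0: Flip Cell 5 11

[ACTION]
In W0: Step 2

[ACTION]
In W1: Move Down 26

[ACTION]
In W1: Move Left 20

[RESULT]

                                                    
                                                    
                                                    
                                                    
                                                    
        ┏━━━━━━━━━━━━━━━━━━━━━━━━━━━━━┓             
    ┏━━━━━━━━━━━━━━━━━━━━━━━━━━━━━━━━┓┃             
    ┃ MapNavigator                   ┃┨             
    ┠────────────────────────────────┨┃             
    ┃                .........^^.....┃┃             
    ┃                ..........^^....┃┃             
    ┃                ..........^.....┃┃             
    ┃                ................┃┃             
    ┃                ................┃┃             
    ┃                ........♣♣......┃┃             
    ┃                .........♣......┃┃             
    ┃                @........♣......┃┛             
    ┃                                ┃              
    ┃                                ┃              
    ┃                                ┃              
    ┃                                ┃              
    ┃                                ┃              
    ┃                                ┃              
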